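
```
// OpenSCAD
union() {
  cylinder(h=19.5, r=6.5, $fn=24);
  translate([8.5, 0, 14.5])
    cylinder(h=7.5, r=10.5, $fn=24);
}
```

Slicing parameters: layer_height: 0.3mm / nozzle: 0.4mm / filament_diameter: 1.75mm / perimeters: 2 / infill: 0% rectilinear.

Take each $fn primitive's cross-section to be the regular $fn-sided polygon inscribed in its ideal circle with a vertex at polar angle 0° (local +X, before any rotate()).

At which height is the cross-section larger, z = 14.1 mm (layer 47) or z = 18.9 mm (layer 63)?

layer 63 (z = 18.9 mm)

Layer 47 (z = 14.1): the r=6.5 cylinder contributes a regular 24-gon of circumradius 6.5 (area = (24/2)·6.500²·sin(360°/24) = 131.22 mm²); the cylinder at (8.5, 0) does not reach this height (z outside [14.5, 22]); Taking the union: only the r=6.5 cylinder is present, so the union is just that shape — area = 131.22 mm². So its area = 131.22 mm². Layer 63 (z = 18.9): the cylinder: section is a regular 24-gon, circumradius r=6.5 (area = (24/2)·6.500²·sin(360°/24) = 131.22 mm²); the cylinder at (8.5, 0): section is a regular 24-gon, circumradius r=10.5 (area = (24/2)·10.500²·sin(360°/24) = 342.42 mm²); Combining (union): the regions partially overlap — summed areas 473.64 mm² minus the doubly-counted overlap 81.47 mm² gives 392.17 mm² — area = 392.17 mm². So its area = 392.17 mm². Layer 63 is larger (392.17 vs 131.22 mm²).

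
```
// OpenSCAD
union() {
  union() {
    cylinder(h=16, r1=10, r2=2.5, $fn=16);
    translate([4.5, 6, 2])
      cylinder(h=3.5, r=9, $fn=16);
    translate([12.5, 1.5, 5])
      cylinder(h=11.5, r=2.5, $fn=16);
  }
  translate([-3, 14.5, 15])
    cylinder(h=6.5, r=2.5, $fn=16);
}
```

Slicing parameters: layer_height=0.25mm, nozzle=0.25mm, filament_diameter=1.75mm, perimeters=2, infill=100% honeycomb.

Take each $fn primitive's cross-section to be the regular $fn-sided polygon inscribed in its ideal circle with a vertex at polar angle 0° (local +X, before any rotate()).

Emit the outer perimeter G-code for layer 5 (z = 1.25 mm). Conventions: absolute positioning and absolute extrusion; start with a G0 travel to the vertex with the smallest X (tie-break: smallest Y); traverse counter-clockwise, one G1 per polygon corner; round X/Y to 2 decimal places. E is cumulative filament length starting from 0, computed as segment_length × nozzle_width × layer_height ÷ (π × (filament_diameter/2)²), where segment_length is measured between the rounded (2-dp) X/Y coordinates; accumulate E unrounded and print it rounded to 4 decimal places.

G0 X-9.41 Y0.00 Z1.25
G1 X-8.70 Y-3.60 E0.0953
G1 X-6.66 Y-6.66 E0.1909
G1 X-3.60 Y-8.70 E0.2865
G1 X0.00 Y-9.41 E0.3818
G1 X3.60 Y-8.70 E0.4772
G1 X6.66 Y-6.66 E0.5727
G1 X8.70 Y-3.60 E0.6683
G1 X9.41 Y0.00 E0.7636
G1 X8.70 Y3.60 E0.8590
G1 X6.66 Y6.66 E0.9545
G1 X3.60 Y8.70 E1.0501
G1 X0.00 Y9.41 E1.1454
G1 X-3.60 Y8.70 E1.2408
G1 X-6.66 Y6.66 E1.3364
G1 X-8.70 Y3.60 E1.4319
G1 X-9.41 Y0.00 E1.5273

At z = 1.25 mm: the cone: at t=0.078 of its height the radius interpolates to r₁+(r₂−r₁)t = 9.414, giving a regular 16-gon of that circumradius; the cylinder at (4.5, 6) is absent (z outside [2, 5.5]); the cylinder at (12.5, 1.5) is not intersected at this z (z outside [5, 16.5]); Combining (union): only the cone is present, so the union is just that shape — 1 connected region; the cylinder at (-3, 14.5) is not intersected at this z (z outside [15, 21.5]); Combining (union): only that combined region is present, so the union is just that shape — 1 connected region. The outline is a single polygon with 16 vertices. Extrusion per mm of travel: 0.25 × 0.25 / (π × 0.875²) = 0.025984. Accumulating E over each segment gives final E = 1.5273.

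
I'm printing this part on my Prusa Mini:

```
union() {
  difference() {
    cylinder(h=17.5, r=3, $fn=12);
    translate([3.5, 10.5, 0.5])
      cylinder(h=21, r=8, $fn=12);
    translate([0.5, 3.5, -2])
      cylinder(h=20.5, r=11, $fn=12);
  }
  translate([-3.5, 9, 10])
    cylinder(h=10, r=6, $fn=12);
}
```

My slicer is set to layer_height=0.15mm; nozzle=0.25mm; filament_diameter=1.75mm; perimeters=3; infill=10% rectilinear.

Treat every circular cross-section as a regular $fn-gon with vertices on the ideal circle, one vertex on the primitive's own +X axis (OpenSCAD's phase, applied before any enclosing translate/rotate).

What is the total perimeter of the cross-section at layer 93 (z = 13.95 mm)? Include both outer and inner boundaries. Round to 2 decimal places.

37.27 mm

At z = 13.95 mm: the r=3 cylinder contributes a regular 12-gon of circumradius 3 (perimeter = 2·12·3.000·sin(180°/12) = 18.63 mm); the r=8 cylinder at (3.5, 10.5) contributes a regular 12-gon of circumradius 8 (perimeter = 2·12·8.000·sin(180°/12) = 49.69 mm); the cylinder at (0.5, 3.5): section is a regular 12-gon, circumradius r=11 (perimeter = 2·12·11.000·sin(180°/12) = 68.33 mm); Taking the first minus the rest: starting from the r=3 cylinder, the r=8 cylinder at (3.5, 10.5) misses the remaining region (no effect); the r=11 cylinder at (0.5, 3.5) covers all of what remains (removes everything) — nothing remains; the r=6 cylinder at (-3.5, 9) contributes a regular 12-gon of circumradius 6 (perimeter = 2·12·6.000·sin(180°/12) = 37.27 mm); Merging all regions: only the r=6 cylinder at (-3.5, 9) is present, so the union is just that shape — boundary = 37.27 mm. Overall, the cross-section is a single solid region. Total boundary length (outer) = 37.27 mm.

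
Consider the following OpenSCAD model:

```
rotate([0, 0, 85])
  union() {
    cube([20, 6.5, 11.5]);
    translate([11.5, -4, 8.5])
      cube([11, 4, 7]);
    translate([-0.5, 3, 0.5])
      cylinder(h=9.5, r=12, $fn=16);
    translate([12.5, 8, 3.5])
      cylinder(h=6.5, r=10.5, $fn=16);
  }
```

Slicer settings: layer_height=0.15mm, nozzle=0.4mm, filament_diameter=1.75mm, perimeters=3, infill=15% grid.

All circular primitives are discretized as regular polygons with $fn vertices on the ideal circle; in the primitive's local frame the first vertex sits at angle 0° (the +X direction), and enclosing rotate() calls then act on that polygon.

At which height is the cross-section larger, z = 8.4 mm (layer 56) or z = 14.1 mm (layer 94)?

Layer 56 (z = 8.4): the cube (footprint 20×6.5) is included at this height (area 130.00 mm²); the cube at (11.5, -4) does not reach this height (z outside [8.5, 15.5]); the r=12 cylinder at (-0.5, 3) contributes a regular 16-gon of circumradius 12 (area = (16/2)·12.000²·sin(360°/16) = 440.85 mm²); the cylinder at (12.5, 8): section is a regular 16-gon, circumradius r=10.5 (area = (16/2)·10.500²·sin(360°/16) = 337.53 mm²); Merging all regions: the regions partially overlap — summed areas 908.38 mm² minus the doubly-counted overlap 229.15 mm² gives 679.22 mm² — area = 679.22 mm²; (rotated 85° about Z; rotation is an isometry so areas/perimeters/island counts are preserved). So its area = 679.22 mm². Layer 94 (z = 14.1): the cube is absent (z outside [0, 11.5]); the cube at (11.5, -4) (footprint 11×4) is included at this height (area 44.00 mm²); the cylinder at (-0.5, 3) is absent (z outside [0.5, 10]); the cylinder at (12.5, 8) does not reach this height (z outside [3.5, 10]); Merging all regions: only the 11×4 cube at (11.5, -4) is present, so the union is just that shape — area = 44.00 mm²; (whole slice rotated 85° about Z — lengths, areas and connectivity unchanged). So its area = 44.00 mm². Layer 56 is larger (679.22 vs 44.00 mm²).

layer 56 (z = 8.4 mm)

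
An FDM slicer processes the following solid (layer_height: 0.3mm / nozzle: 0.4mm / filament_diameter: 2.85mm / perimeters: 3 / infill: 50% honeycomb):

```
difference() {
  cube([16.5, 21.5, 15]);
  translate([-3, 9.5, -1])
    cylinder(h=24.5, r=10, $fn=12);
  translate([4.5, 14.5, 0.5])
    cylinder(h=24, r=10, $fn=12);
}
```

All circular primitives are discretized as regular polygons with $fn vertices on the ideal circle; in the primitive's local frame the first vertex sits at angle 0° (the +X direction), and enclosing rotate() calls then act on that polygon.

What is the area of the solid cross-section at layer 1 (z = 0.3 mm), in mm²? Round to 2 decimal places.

At z = 0.3 mm: the cube is present — its section is the full 16.5×21.5 rectangle (area 354.75 mm²); the cylinder at (-3, 9.5): section is a regular 12-gon, circumradius r=10 (area = (12/2)·10.000²·sin(360°/12) = 300.00 mm²); the cylinder at (4.5, 14.5) does not reach this height (z outside [0.5, 24.5]); Subtracting the remaining from the first: starting from the 16.5×21.5 cube (354.75 mm²), the r=10 cylinder at (-3, 9.5) partially overlaps it — only the 92.41 mm² overlap (of its 300.00 mm²) is removed, clipping the outline — area = 262.34 mm². Overall, the cross-section is a single solid region. Net area = 262.34 mm².

262.34 mm²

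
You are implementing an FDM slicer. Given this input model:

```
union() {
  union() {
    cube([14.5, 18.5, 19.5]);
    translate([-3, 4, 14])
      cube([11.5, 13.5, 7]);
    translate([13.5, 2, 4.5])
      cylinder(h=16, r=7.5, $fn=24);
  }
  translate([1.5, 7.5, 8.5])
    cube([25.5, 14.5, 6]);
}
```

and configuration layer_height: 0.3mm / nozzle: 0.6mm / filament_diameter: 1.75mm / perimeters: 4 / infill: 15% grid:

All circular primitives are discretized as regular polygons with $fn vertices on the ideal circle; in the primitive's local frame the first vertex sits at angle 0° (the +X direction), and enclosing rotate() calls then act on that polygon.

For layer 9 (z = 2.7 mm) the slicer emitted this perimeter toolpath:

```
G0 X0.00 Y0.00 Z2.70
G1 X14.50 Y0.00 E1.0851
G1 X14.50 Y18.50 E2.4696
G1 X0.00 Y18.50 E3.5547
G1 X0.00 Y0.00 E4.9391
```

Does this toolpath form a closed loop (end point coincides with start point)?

yes

Start point (G0): (0.00, 0.00). End point (last G1): the path returns to the start — closed.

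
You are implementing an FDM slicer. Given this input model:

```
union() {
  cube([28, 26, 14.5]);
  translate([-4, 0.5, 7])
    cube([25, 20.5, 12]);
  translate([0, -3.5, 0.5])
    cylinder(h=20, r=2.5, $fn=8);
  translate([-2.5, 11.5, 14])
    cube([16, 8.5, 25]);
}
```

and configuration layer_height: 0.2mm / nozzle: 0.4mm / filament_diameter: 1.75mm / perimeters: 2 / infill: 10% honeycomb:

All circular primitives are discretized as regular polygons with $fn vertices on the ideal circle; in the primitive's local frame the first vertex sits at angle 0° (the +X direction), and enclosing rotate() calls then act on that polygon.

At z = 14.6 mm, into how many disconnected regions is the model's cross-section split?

2

At z = 14.6 mm: the cube does not reach this height (z outside [0, 14.5]); the cube at (-4, 0.5) is present — its section is the full 25×20.5 rectangle; the cylinder at (0, -3.5): section is a regular 8-gon, circumradius r=2.5; the cube at (-2.5, 11.5) (footprint 16×8.5) is included at this height; Taking the union: the regions partially overlap (shared area 136.00 mm²), so overlapping operands fuse into one piece — 2 connected regions. The result has 2 disconnected regions.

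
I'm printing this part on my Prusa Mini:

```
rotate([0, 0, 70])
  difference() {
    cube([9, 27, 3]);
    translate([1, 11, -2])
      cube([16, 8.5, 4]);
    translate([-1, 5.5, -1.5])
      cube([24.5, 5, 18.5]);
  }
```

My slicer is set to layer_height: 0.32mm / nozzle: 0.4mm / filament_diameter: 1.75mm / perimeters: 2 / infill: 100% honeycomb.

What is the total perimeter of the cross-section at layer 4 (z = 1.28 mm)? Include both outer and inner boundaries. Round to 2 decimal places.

96.00 mm

At z = 1.28 mm: the cube (footprint 9×27) is included at this height (perimeter 72.00 mm); the cube at (1, 11) (footprint 16×8.5) is included at this height (perimeter 49.00 mm); the 24.5×5 cube at (-1, 5.5) contributes its full rectangle (perimeter 59.00 mm); Taking the first minus the rest: starting from the 9×27 cube, the 16×8.5 cube at (1, 11) partially overlaps it — only the 68.00 mm² overlap (of its 136.00 mm²) is removed, clipping the outline; the 24.5×5 cube at (-1, 5.5) partially overlaps it — only the 45.00 mm² overlap (of its 122.50 mm²) is removed, clipping the outline — boundary = 96.00 mm; (rotated 70° about Z; rotation is an isometry so areas/perimeters/island counts are preserved). Overall, the cross-section has 2 separate islands. Total boundary length (outer) = 96.00 mm.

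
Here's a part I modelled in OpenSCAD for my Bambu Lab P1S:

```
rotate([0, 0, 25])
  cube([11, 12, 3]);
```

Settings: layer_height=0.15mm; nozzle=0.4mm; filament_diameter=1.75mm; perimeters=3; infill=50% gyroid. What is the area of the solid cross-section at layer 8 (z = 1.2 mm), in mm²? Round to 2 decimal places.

At z = 1.2 mm: the cube is present — its section is the full 11×12 rectangle (area 132.00 mm²); (whole slice rotated 25° about Z — lengths, areas and connectivity unchanged). Overall, the cross-section is a single solid region. Net area = 132.00 mm².

132.00 mm²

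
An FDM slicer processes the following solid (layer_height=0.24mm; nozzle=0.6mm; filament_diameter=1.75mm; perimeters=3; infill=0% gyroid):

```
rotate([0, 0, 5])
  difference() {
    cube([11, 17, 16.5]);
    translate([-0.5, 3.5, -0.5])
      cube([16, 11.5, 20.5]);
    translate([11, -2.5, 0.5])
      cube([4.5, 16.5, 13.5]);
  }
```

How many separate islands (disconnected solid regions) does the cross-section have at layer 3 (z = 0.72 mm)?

At z = 0.72 mm: the cube is present — its section is the full 11×17 rectangle; the 16×11.5 cube at (-0.5, 3.5) contributes its full rectangle; the 4.5×16.5 cube at (11, -2.5) contributes its full rectangle; After the difference (first − rest): starting from the 11×17 cube, the 16×11.5 cube at (-0.5, 3.5) partially overlaps it — only the 126.50 mm² overlap (of its 184.00 mm²) is removed, clipping the outline; the 4.5×16.5 cube at (11, -2.5) misses the remaining region (no effect) — 2 connected regions; (rotated 5° about Z; rotation is an isometry so areas/perimeters/island counts are preserved). Overall, the cross-section has 2 separate islands. Island count = 2.

2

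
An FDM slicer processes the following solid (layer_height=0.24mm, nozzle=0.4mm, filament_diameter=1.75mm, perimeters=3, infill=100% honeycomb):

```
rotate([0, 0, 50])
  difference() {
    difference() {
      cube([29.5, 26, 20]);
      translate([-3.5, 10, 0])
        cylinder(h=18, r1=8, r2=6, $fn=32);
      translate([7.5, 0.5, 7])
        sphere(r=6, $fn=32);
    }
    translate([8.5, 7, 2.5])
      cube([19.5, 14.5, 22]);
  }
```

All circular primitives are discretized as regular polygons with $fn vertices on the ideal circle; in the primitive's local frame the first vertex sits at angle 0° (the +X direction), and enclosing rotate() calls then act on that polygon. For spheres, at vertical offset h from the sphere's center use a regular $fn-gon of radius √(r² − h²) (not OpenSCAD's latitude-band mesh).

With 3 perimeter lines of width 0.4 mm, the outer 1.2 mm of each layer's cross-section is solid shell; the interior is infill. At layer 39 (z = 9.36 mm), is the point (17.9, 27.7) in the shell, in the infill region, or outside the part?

outside

At z = 9.36 mm: the cube (footprint 29.5×26) is included at this height; the cone at (-3.5, 10): at t=0.520 of its height the radius interpolates to r₁+(r₂−r₁)t = 6.960, giving a regular 32-gon of that circumradius; the r=6 sphere at (7.5, 0.5) contributes a regular 32-gon of circumradius √(6²−2.36²) = 5.516; After the difference (first − rest): starting from the 29.5×26 cube, the cone at (-3.5, 10) partially overlaps it — only the 29.19 mm² overlap (of its 151.21 mm²) is removed, clipping the outline; the r=6 sphere at (7.5, 0.5) partially overlaps it — only the 52.99 mm² overlap (of its 94.99 mm²) is removed, clipping the outline — 1 connected region; the cube at (8.5, 7) is present — its section is the full 19.5×14.5 rectangle; After the difference (first − rest): starting from that combined region, the 19.5×14.5 cube at (8.5, 7) lies wholly inside it (removes its full 282.75 mm² and its 68.00 mm outline becomes a hole wall) — 1 connected region with 1 hole; (whole slice rotated 50° about Z — lengths, areas and connectivity unchanged). Overall, the cross-section is one region with 1 hole. Undo the 50° rotation: the query point maps to (32.725, 4.093) in the un-rotated model frame. The nearest boundary edge runs (29.50, 26.00)→(29.50, 0.00); distance from the point to it = 3.23 mm. The point is not inside any of the regions above, so it lies outside the cross-section (3.23 mm from the nearest boundary).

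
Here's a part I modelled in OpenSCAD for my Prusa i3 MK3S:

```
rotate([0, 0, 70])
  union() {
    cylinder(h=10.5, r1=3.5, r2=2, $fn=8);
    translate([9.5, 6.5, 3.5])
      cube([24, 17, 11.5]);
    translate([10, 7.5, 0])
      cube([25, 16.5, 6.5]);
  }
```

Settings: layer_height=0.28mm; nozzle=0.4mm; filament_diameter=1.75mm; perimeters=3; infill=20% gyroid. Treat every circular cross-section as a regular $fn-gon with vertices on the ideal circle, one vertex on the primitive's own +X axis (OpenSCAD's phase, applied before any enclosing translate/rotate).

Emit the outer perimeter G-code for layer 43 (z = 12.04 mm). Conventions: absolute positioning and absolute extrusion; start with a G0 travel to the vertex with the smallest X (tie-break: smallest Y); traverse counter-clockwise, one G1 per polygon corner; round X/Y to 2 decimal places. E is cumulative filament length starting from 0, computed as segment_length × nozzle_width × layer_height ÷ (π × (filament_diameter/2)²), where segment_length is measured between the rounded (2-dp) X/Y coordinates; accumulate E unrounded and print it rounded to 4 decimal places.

At z = 12.04 mm: the cone does not reach this height (z outside [0, 10.5]); the cube at (9.5, 6.5) (footprint 24×17) is included at this height; the cube at (10, 7.5) does not reach this height (z outside [0, 6.5]); Combining (union): only the 24×17 cube at (9.5, 6.5) is present, so the union is just that shape — 1 connected region; (whole slice rotated 70° about Z — lengths, areas and connectivity unchanged). The outline is a single polygon with 4 vertices. Extrusion per mm of travel: 0.4 × 0.28 / (π × 0.875²) = 0.046564. Accumulating E over each segment gives final E = 3.8184.

G0 X-18.83 Y16.96 Z12.04
G1 X-2.86 Y11.15 E0.7913
G1 X5.35 Y33.70 E1.9088
G1 X-10.63 Y39.52 E2.7007
G1 X-18.83 Y16.96 E3.8184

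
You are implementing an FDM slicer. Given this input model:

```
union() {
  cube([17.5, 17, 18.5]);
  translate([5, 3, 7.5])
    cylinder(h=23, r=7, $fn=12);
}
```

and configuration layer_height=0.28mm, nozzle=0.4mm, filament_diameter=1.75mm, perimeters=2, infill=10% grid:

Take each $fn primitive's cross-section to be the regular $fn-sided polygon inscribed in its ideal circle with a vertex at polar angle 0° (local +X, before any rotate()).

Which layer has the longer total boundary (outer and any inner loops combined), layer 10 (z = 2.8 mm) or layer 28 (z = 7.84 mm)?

layer 28 (z = 7.84 mm)

Layer 10 (z = 2.8): the 17.5×17 cube contributes its full rectangle (perimeter 69.00 mm); the cylinder at (5, 3) is not intersected at this z (z outside [7.5, 30.5]); Merging all regions: only the 17.5×17 cube is present, so the union is just that shape — boundary = 69.00 mm. So its perimeter = 69.00 mm. Layer 28 (z = 7.84): the cube is present — its section is the full 17.5×17 rectangle (perimeter 69.00 mm); the cylinder at (5, 3): section is a regular 12-gon, circumradius r=7 (perimeter = 2·12·7.000·sin(180°/12) = 43.48 mm); Merging all regions: the regions partially overlap (shared area 102.37 mm²), so the edge portions inside another operand are dropped and the merged outline is re-measured after clipping — boundary = 74.00 mm. So its perimeter = 74.00 mm. Layer 28 is larger (74.00 vs 69.00 mm).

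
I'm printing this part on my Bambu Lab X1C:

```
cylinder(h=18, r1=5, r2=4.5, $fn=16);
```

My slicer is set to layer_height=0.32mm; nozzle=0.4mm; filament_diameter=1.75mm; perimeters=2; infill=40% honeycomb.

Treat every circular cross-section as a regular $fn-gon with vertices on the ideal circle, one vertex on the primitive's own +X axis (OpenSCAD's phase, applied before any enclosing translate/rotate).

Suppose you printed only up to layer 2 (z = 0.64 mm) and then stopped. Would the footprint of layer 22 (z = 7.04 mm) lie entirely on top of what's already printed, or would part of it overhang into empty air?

entirely on top

Compare the two slices. At z = 0.64: the cone contributes a regular 16-gon of circumradius 4.982 (interpolated between r1=5 and r2=4.5 at t=0.036) (area = (16/2)·4.982²·sin(360°/16) = 75.99 mm²). At z = 7.04: the cone contributes a regular 16-gon of circumradius 4.804 (interpolated between r1=5 and r2=4.5 at t=0.391) (area = (16/2)·4.804²·sin(360°/16) = 70.67 mm²). Checking containment: the cross-section at z = 7.04 is a subset of the cross-section at z = 0.64.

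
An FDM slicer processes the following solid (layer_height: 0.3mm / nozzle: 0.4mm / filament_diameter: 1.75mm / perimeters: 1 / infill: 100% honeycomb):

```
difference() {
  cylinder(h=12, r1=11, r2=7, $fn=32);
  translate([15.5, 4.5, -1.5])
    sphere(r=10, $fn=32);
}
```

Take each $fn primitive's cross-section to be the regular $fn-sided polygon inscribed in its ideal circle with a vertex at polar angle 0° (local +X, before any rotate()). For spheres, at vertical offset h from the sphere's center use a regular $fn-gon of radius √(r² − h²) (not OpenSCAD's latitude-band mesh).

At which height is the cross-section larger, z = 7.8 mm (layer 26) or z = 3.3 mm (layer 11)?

layer 11 (z = 3.3 mm)

Layer 26 (z = 7.8): the cone: at t=0.650 of its height the radius interpolates to r₁+(r₂−r₁)t = 8.400, giving a regular 32-gon of that circumradius (area = (32/2)·8.400²·sin(360°/32) = 220.25 mm²); the r=10 sphere at (15.5, 4.5) slices to a regular 32-gon of circumradius 3.676 (√(r²−h²) with h=9.3 from center) (area = (32/2)·3.676²·sin(360°/32) = 42.17 mm²); After the difference (first − rest): starting from the cone (220.25 mm²), the r=10 sphere at (15.5, 4.5) misses the remaining region (no effect) — area = 220.25 mm². So its area = 220.25 mm². Layer 11 (z = 3.3): the cone contributes a regular 32-gon of circumradius 9.900 (interpolated between r1=11 and r2=7 at t=0.275) (area = (32/2)·9.900²·sin(360°/32) = 305.93 mm²); the sphere at (15.5, 4.5): section is a regular 32-gon, circumradius = √(r²−h²) = √(10²−4.8²) = 8.773 (area = (32/2)·8.773²·sin(360°/32) = 240.23 mm²); Subtracting the remaining from the first: starting from the cone (305.93 mm²), the r=10 sphere at (15.5, 4.5) partially overlaps it — only the 15.47 mm² overlap (of its 240.23 mm²) is removed, clipping the outline — area = 290.46 mm². So its area = 290.46 mm². Layer 11 is larger (290.46 vs 220.25 mm²).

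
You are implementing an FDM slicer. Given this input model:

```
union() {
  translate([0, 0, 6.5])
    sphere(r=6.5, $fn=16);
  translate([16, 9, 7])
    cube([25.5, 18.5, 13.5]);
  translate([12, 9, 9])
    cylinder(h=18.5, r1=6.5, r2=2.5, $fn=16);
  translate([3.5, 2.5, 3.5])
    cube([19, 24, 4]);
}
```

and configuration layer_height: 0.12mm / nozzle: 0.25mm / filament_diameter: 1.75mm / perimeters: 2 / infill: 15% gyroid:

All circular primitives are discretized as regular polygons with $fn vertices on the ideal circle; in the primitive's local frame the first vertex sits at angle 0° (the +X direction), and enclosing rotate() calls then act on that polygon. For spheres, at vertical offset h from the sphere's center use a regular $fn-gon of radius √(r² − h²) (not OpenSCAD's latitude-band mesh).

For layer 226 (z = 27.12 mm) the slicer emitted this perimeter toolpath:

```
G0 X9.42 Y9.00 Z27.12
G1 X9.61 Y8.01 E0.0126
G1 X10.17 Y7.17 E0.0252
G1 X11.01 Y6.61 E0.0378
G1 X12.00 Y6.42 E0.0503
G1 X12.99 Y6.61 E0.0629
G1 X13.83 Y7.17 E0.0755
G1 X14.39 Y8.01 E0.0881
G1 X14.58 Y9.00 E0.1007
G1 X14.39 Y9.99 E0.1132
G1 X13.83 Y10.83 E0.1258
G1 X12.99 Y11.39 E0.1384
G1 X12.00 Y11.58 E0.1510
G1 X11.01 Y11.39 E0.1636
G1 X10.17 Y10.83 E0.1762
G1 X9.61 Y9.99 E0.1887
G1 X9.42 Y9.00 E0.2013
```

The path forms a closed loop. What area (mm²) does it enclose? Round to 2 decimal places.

Apply the shoelace formula to the sequence of (X, Y) vertices; enclosed area = 20.46 mm².

20.46 mm²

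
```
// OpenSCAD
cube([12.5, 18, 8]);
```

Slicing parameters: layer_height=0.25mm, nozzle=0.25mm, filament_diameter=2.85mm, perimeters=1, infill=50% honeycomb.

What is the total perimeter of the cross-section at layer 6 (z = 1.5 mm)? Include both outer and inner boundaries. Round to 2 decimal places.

61.00 mm

At z = 1.5 mm: the cube (footprint 12.5×18) is included at this height (perimeter 61.00 mm). Overall, the cross-section is a single solid region. Total boundary length (outer) = 61.00 mm.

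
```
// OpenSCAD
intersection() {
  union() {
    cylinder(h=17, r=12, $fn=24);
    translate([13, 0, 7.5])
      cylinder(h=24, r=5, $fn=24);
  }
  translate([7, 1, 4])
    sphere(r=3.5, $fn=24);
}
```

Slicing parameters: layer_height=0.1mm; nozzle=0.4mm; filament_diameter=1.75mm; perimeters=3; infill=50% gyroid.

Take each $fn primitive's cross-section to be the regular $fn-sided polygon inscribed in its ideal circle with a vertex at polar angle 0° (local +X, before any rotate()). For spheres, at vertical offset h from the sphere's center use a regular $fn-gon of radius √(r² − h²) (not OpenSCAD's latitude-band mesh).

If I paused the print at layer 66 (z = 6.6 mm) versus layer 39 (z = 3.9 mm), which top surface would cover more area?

Layer 66 (z = 6.6): the r=12 cylinder gives a regular 24-gon of circumradius 12 (constant along its height) (area = (24/2)·12.000²·sin(360°/24) = 447.24 mm²); the cylinder at (13, 0) is not intersected at this z (z outside [7.5, 31.5]); Combining (union): only the r=12 cylinder is present, so the union is just that shape — area = 447.24 mm²; the r=3.5 sphere at (7, 1) slices to a regular 24-gon of circumradius 2.343 (√(r²−h²) with h=2.6 from center) (area = (24/2)·2.343²·sin(360°/24) = 17.05 mm²); Taking the intersection: the r=3.5 sphere at (7, 1) lies inside the result so far, so the common part is the r=3.5 sphere at (7, 1) itself — area = 17.05 mm². So its area = 17.05 mm². Layer 39 (z = 3.9): the r=12 cylinder gives a regular 24-gon of circumradius 12 (constant along its height) (area = (24/2)·12.000²·sin(360°/24) = 447.24 mm²); the cylinder at (13, 0) is not intersected at this z (z outside [7.5, 31.5]); Merging all regions: only the r=12 cylinder is present, so the union is just that shape — area = 447.24 mm²; the r=3.5 sphere at (7, 1) contributes a regular 24-gon of circumradius √(3.5²−0.1²) = 3.499 (area = (24/2)·3.499²·sin(360°/24) = 38.02 mm²); Keeping only the common overlap: the r=3.5 sphere at (7, 1) lies inside the result so far, so the common part is the r=3.5 sphere at (7, 1) itself — area = 38.02 mm². So its area = 38.02 mm². Layer 39 is larger (38.02 vs 17.05 mm²).

layer 39 (z = 3.9 mm)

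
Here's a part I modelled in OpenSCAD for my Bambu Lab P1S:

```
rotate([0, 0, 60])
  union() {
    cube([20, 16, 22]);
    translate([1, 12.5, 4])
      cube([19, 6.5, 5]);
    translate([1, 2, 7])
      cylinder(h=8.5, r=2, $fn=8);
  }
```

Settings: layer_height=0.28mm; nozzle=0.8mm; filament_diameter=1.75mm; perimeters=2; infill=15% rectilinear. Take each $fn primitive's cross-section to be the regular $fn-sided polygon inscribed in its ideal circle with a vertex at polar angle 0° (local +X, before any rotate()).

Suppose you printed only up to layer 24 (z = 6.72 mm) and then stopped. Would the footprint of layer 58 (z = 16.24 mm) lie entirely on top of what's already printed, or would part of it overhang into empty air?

entirely on top

Compare the two slices. At z = 6.72: the 20×16 cube contributes its full rectangle (area 320.00 mm²); the cube at (1, 12.5) (footprint 19×6.5) is included at this height (area 123.50 mm²); the cylinder at (1, 2) does not reach this height (z outside [7, 15.5]); Combining (union): the regions partially overlap — summed areas 443.50 mm² minus the doubly-counted overlap 66.50 mm² gives 377.00 mm² — area = 377.00 mm²; (whole slice rotated 60° about Z — lengths, areas and connectivity unchanged). At z = 16.24: the cube (footprint 20×16) is included at this height (area 320.00 mm²); the cube at (1, 12.5) is absent (z outside [4, 9]); the cylinder at (1, 2) does not reach this height (z outside [7, 15.5]); Combining (union): only the 20×16 cube is present, so the union is just that shape — area = 320.00 mm²; (rotated 60° about Z; rotation is an isometry so areas/perimeters/island counts are preserved). Checking containment: the cross-section at z = 16.24 is a subset of the cross-section at z = 6.72.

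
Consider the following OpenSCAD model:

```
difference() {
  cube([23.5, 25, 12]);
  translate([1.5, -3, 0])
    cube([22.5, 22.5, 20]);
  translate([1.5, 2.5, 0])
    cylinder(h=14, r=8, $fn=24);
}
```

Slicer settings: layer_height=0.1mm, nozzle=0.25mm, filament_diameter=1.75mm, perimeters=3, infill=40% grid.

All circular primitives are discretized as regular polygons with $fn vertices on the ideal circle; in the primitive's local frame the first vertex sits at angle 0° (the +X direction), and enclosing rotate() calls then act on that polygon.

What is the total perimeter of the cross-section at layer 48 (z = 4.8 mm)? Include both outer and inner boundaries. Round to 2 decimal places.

76.21 mm

At z = 4.8 mm: the cube is present — its section is the full 23.5×25 rectangle (perimeter 97.00 mm); the cube at (1.5, -3) is present — its section is the full 22.5×22.5 rectangle (perimeter 90.00 mm); the r=8 cylinder at (1.5, 2.5) gives a regular 24-gon of circumradius 8 (constant along its height) (perimeter = 2·24·8.000·sin(180°/24) = 50.12 mm); Taking the first minus the rest: starting from the 23.5×25 cube, the 22.5×22.5 cube at (1.5, -3) partially overlaps it — only the 429.00 mm² overlap (of its 506.25 mm²) is removed, clipping the outline; the r=8 cylinder at (1.5, 2.5) partially overlaps it — only the 15.60 mm² overlap (of its 198.77 mm²) is removed, clipping the outline — boundary = 76.21 mm. Overall, the cross-section is a single solid region. Total boundary length (outer) = 76.21 mm.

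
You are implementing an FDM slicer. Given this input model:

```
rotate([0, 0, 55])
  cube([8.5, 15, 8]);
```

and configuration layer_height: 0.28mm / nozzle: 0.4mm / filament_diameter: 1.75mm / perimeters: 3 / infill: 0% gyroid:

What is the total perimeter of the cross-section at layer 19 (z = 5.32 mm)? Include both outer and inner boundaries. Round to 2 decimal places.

At z = 5.32 mm: the cube is present — its section is the full 8.5×15 rectangle (perimeter 47.00 mm); (rotated 55° about Z; rotation is an isometry so areas/perimeters/island counts are preserved). Overall, the cross-section is a single solid region. Total boundary length (outer) = 47.00 mm.

47.00 mm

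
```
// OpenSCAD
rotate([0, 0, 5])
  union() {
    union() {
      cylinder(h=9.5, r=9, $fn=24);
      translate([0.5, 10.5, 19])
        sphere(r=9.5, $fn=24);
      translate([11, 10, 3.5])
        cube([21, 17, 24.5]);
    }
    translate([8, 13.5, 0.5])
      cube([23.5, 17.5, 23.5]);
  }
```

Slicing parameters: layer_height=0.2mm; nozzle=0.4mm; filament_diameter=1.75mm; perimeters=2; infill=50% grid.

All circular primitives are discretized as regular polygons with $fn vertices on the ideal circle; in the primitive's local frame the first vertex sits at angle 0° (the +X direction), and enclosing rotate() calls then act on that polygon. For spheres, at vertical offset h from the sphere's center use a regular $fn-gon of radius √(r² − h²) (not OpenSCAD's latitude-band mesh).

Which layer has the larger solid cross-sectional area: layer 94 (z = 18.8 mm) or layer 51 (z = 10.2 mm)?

Layer 94 (z = 18.8): the cylinder is not intersected at this z (z outside [0, 9.5]); the r=9.5 sphere at (0.5, 10.5) contributes a regular 24-gon of circumradius √(9.5²−0.2²) = 9.498 (area = (24/2)·9.498²·sin(360°/24) = 280.18 mm²); the cube at (11, 10) (footprint 21×17) is included at this height (area 357.00 mm²); Taking the union: the 2 present regions are separate (no shared area or edge), so areas and boundary lengths simply add and each stays a separate island — area = 637.18 mm²; the cube at (8, 13.5) is present — its section is the full 23.5×17.5 rectangle (area 411.25 mm²); Merging all regions: the regions partially overlap — summed areas 1048.43 mm² minus the doubly-counted overlap 279.00 mm² gives 769.43 mm² — area = 769.43 mm²; (rotated 5° about Z; rotation is an isometry so areas/perimeters/island counts are preserved). So its area = 769.43 mm². Layer 51 (z = 10.2): the cylinder is absent (z outside [0, 9.5]); the r=9.5 sphere at (0.5, 10.5) slices to a regular 24-gon of circumradius 3.579 (√(r²−h²) with h=8.8 from center) (area = (24/2)·3.579²·sin(360°/24) = 39.79 mm²); the cube at (11, 10) is present — its section is the full 21×17 rectangle (area 357.00 mm²); Taking the union: the 2 present regions are separate (no shared area or edge), so areas and boundary lengths simply add and each stays a separate island — area = 396.79 mm²; the cube at (8, 13.5) is present — its section is the full 23.5×17.5 rectangle (area 411.25 mm²); Merging all regions: the regions partially overlap — summed areas 808.04 mm² minus the doubly-counted overlap 276.75 mm² gives 531.29 mm² — area = 531.29 mm²; (whole slice rotated 5° about Z — lengths, areas and connectivity unchanged). So its area = 531.29 mm². Layer 94 is larger (769.43 vs 531.29 mm²).

layer 94 (z = 18.8 mm)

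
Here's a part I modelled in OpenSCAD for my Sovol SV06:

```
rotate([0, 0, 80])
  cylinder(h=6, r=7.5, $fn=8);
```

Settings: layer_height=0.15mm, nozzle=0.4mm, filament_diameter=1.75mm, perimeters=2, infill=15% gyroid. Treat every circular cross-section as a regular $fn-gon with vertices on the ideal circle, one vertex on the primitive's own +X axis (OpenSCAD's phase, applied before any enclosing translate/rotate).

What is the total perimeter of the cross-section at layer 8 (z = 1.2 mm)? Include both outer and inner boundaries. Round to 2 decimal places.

At z = 1.2 mm: the r=7.5 cylinder gives a regular 8-gon of circumradius 7.5 (constant along its height) (perimeter = 2·8·7.500·sin(180°/8) = 45.92 mm); (whole slice rotated 80° about Z — lengths, areas and connectivity unchanged). Overall, the cross-section is a single solid region. Total boundary length (outer) = 45.92 mm.

45.92 mm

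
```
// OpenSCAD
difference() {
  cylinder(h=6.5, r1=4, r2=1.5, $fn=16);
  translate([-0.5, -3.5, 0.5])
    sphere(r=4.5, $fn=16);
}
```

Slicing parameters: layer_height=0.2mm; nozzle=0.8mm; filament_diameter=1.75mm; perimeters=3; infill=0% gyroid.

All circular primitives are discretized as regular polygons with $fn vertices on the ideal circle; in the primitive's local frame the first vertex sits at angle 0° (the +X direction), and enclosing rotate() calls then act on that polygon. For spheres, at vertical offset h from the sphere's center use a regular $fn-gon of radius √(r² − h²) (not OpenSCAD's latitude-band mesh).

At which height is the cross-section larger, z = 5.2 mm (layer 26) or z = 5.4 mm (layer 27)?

Layer 26 (z = 5.2): the cone: at t=0.800 of its height the radius interpolates to r₁+(r₂−r₁)t = 2.000, giving a regular 16-gon of that circumradius (area = (16/2)·2.000²·sin(360°/16) = 12.25 mm²); the sphere at (-0.5, -3.5) is not intersected at this z (|z−center|=4.700 > r=4.5); After the difference (first − rest): none of the subtracted shapes is present at this height, so the cone is unchanged — area = 12.25 mm². So its area = 12.25 mm². Layer 27 (z = 5.4): the cone (r1=4→r2=1.5) has section circumradius 1.923 here — a regular 16-gon (area = (16/2)·1.923²·sin(360°/16) = 11.32 mm²); the sphere at (-0.5, -3.5) is absent (|z−center|=4.900 > r=4.5); Subtracting the remaining from the first: none of the subtracted shapes is present at this height, so the cone is unchanged — area = 11.32 mm². So its area = 11.32 mm². Layer 26 is larger (12.25 vs 11.32 mm²).

layer 26 (z = 5.2 mm)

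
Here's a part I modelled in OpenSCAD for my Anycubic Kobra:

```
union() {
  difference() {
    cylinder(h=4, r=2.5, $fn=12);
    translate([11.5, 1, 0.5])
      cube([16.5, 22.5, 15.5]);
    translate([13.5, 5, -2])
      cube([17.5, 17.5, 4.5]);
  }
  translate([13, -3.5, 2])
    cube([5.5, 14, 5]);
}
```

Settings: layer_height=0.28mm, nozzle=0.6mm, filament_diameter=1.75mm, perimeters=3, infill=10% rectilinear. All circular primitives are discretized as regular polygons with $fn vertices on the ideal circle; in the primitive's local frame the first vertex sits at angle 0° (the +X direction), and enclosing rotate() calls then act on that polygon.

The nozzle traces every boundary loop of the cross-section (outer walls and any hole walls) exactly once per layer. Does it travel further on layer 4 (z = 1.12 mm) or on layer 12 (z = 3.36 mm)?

Layer 4 (z = 1.12): the r=2.5 cylinder contributes a regular 12-gon of circumradius 2.5 (perimeter = 2·12·2.500·sin(180°/12) = 15.53 mm); the cube at (11.5, 1) (footprint 16.5×22.5) is included at this height (perimeter 78.00 mm); the 17.5×17.5 cube at (13.5, 5) contributes its full rectangle (perimeter 70.00 mm); Subtracting the remaining from the first: starting from the r=2.5 cylinder, the 16.5×22.5 cube at (11.5, 1) misses the remaining region (no effect); the 17.5×17.5 cube at (13.5, 5) misses the remaining region (no effect) — boundary = 15.53 mm; the cube at (13, -3.5) is absent (z outside [2, 7]); Combining (union): only the result so far is present, so the union is just that shape — boundary = 15.53 mm. So its perimeter = 15.53 mm. Layer 12 (z = 3.36): the r=2.5 cylinder gives a regular 12-gon of circumradius 2.5 (constant along its height) (perimeter = 2·12·2.500·sin(180°/12) = 15.53 mm); the cube at (11.5, 1) (footprint 16.5×22.5) is included at this height (perimeter 78.00 mm); the cube at (13.5, 5) does not reach this height (z outside [-2, 2.5]); Taking the first minus the rest: starting from the r=2.5 cylinder, the 16.5×22.5 cube at (11.5, 1) misses the remaining region (no effect) — boundary = 15.53 mm; the 5.5×14 cube at (13, -3.5) contributes its full rectangle (perimeter 39.00 mm); Combining (union): the 2 present regions are separate (no shared area or edge), so areas and boundary lengths simply add and each stays a separate island — boundary = 54.53 mm. So its perimeter = 54.53 mm. Layer 12 is larger (54.53 vs 15.53 mm).

layer 12 (z = 3.36 mm)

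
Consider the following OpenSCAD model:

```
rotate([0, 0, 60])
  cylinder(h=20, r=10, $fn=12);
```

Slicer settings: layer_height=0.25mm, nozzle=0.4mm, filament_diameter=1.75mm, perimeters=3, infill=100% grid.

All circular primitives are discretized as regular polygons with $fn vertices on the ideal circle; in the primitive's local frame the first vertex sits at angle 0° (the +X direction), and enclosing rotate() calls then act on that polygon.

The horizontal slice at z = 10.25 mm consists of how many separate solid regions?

1

At z = 10.25 mm: the r=10 cylinder contributes a regular 12-gon of circumradius 10; (whole slice rotated 60° about Z — lengths, areas and connectivity unchanged). The result has 1 disconnected region.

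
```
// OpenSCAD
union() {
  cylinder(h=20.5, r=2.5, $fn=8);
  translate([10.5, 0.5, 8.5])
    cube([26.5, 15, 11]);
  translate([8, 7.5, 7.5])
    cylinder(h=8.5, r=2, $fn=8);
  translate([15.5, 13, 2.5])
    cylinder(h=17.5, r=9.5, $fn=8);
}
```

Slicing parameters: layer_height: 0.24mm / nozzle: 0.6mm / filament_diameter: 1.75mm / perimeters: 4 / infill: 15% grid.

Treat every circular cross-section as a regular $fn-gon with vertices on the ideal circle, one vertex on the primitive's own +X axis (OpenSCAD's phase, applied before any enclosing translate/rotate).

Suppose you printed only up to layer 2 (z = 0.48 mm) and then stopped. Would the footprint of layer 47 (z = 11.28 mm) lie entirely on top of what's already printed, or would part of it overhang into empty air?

part overhangs

Compare the two slices. At z = 0.48: the cylinder: section is a regular 8-gon, circumradius r=2.5 (area = (8/2)·2.500²·sin(360°/8) = 17.68 mm²); the cube at (10.5, 0.5) is not intersected at this z (z outside [8.5, 19.5]); the cylinder at (8, 7.5) is not intersected at this z (z outside [7.5, 16]); the cylinder at (15.5, 13) does not reach this height (z outside [2.5, 20]); Merging all regions: only the r=2.5 cylinder is present, so the union is just that shape — area = 17.68 mm². At z = 11.28: the r=2.5 cylinder gives a regular 8-gon of circumradius 2.5 (constant along its height) (area = (8/2)·2.500²·sin(360°/8) = 17.68 mm²); the cube at (10.5, 0.5) (footprint 26.5×15) is included at this height (area 397.50 mm²); the r=2 cylinder at (8, 7.5) gives a regular 8-gon of circumradius 2 (constant along its height) (area = (8/2)·2.000²·sin(360°/8) = 11.31 mm²); the r=9.5 cylinder at (15.5, 13) contributes a regular 8-gon of circumradius 9.5 (area = (8/2)·9.500²·sin(360°/8) = 255.27 mm²); Merging all regions: the regions partially overlap — summed areas 681.76 mm² minus the doubly-counted overlap 145.71 mm² gives 536.05 mm² — area = 536.05 mm². Checking containment: at z = 11.28 the cross-section extends beyond the z = 0.48 cross-section by about 518.37 mm².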